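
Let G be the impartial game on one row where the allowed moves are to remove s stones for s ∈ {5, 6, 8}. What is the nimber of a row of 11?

Compute g(0), g(1), … for moves {5, 6, 8}:
g(0) = mex{} = 0
g(1) = mex{} = 0
g(2) = mex{} = 0
g(3) = mex{} = 0
g(4) = mex{} = 0
g(5) = mex{0} = 1
g(6) = mex{0} = 1
g(7) = mex{0} = 1
g(8) = mex{0} = 1
g(9) = mex{0} = 1
g(10) = mex{0,1} = 2
g(11) = mex{0,1} = 2
So g(11) = 2.

2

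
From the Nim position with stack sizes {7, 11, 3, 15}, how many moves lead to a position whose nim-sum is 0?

0

Compute the nim-sum pairwise:
7 ^ 11 = 12
12 ^ 3 = 15
15 ^ 15 = 0
The nim-sum is already 0, so every move leaves a nonzero nim-sum — there are no winning moves.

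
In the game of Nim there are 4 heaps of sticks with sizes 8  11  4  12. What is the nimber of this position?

11

Nim-sum: 8 ⊕ 11 ⊕ 4 ⊕ 12 = 11.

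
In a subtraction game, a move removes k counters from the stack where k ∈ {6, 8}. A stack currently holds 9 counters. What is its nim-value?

1

Compute g(0), g(1), … for moves {6, 8}:
g(0) = mex{} = 0
g(1) = mex{} = 0
g(2) = mex{} = 0
g(3) = mex{} = 0
g(4) = mex{} = 0
g(5) = mex{} = 0
g(6) = mex{0} = 1
g(7) = mex{0} = 1
g(8) = mex{0} = 1
g(9) = mex{0} = 1
So g(9) = 1.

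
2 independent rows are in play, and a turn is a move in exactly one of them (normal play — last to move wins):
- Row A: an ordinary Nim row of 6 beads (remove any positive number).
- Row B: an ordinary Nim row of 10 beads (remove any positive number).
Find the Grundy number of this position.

12

Row A is a plain Nim row of size 6, so its Grundy value is 6.
Row B is a plain Nim row of size 10, so its Grundy value is 10.
The value of a disjunctive sum is the nim-sum of the parts.
Combined value = 6 ⊕ 10 = 12.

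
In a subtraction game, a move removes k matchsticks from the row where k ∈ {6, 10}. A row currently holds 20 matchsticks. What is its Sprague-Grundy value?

Build the Grundy sequence with g(k) = mex{g(k−s) : s ∈ {6, 10}, s ≤ k}:
k:     0  1  2  3  4  5  6  7  8  9 10 11 12 13 14 15 16 17 18 19 20
g(k):  0  0  0  0  0  0  1  1  1  1  1  1  2  2  2  2  0  0  0  0  0
So g(20) = 0.

0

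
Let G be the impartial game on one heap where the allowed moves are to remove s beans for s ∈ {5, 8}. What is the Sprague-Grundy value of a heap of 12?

2

Build the Grundy sequence with g(k) = mex{g(k−s) : s ∈ {5, 8}, s ≤ k}:
g(0) = mex{} = 0
g(1) = mex{} = 0
g(2) = mex{} = 0
g(3) = mex{} = 0
g(4) = mex{} = 0
g(5) = mex{0} = 1
g(6) = mex{0} = 1
g(7) = mex{0} = 1
g(8) = mex{0} = 1
g(9) = mex{0} = 1
g(10) = mex{0,1} = 2
g(11) = mex{0,1} = 2
g(12) = mex{0,1} = 2
So g(12) = 2.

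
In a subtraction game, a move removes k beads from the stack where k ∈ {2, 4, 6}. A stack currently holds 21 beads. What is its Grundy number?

2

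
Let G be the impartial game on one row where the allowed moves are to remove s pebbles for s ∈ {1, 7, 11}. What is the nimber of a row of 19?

1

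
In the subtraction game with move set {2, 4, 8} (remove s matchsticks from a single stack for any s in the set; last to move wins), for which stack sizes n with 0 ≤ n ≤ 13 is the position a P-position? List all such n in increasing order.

0, 1, 6, 7, 12, 13

Grundy values for subtraction set {2, 4, 8}:
k:     0  1  2  3  4  5  6  7  8  9 10 11 12 13
g(k):  0  0  1  1  2  2  0  0  1  1  2  2  0  0
The P-positions (g = 0) in 0..13 are 0, 1, 6, 7, 12, 13.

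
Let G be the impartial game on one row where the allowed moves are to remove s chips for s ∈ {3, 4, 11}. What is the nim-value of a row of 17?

1

Grundy values for subtraction set {3, 4, 11}:
k:     0  1  2  3  4  5  6  7  8  9 10 11 12 13 14 15 16 17
g(k):  0  0  0  1  1  1  2  0  0  0  1  1  1  2  0  0  0  1
So g(17) = 1.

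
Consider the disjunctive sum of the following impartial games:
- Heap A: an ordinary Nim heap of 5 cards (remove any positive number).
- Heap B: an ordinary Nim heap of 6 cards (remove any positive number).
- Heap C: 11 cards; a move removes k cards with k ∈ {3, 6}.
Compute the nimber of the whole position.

3

Heap A is a plain Nim heap of size 5, so its Grundy value is 5.
Heap B is a plain Nim heap of size 6, so its Grundy value is 6.
For heap C, compute g(0), g(1), … with moves {3, 6}:
k:     0  1  2  3  4  5  6  7  8  9 10 11
g(k):  0  0  0  1  1  1  2  2  2  0  0  0
So g(11) = 0.
The value of a disjunctive sum is the nim-sum of the parts.
Combined value = 5 ⊕ 6 ⊕ 0 = 3.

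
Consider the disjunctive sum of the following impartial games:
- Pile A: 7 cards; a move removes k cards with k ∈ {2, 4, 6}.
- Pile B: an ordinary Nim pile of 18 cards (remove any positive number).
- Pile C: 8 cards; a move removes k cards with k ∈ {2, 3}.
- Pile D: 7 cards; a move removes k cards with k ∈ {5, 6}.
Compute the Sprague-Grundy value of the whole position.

For pile A, compute g(0), g(1), … with moves {2, 4, 6}:
k:     0  1  2  3  4  5  6  7
g(k):  0  0  1  1  2  2  3  3
So g(7) = 3.
Pile B is a plain Nim pile of size 18, so its Grundy value is 18.
Grundy values for pile C (subtraction set {2, 3}):
g(0) = mex{} = 0
g(1) = mex{} = 0
g(2) = mex{0} = 1
g(3) = mex{0} = 1
g(4) = mex{0,1} = 2
g(5) = mex{1} = 0
g(6) = mex{1,2} = 0
g(7) = mex{0,2} = 1
g(8) = mex{0} = 1
So g(8) = 1.
For pile D, compute g(0), g(1), … with moves {5, 6}:
g(0) = mex{} = 0
g(1) = mex{} = 0
g(2) = mex{} = 0
g(3) = mex{} = 0
g(4) = mex{} = 0
g(5) = mex{0} = 1
g(6) = mex{0} = 1
g(7) = mex{0} = 1
So g(7) = 1.
By the Sprague-Grundy theorem, the Grundy value of a sum of independent games is the XOR of the component values.
Combined value = 3 ⊕ 18 ⊕ 1 ⊕ 1 = 17.

17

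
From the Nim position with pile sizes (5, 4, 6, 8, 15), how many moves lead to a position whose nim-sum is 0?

0

Bitwise XOR of the heap sizes:
  0101  (5)
  0100  (4)
  0110  (6)
  1000  (8)
  1111  (15)
  ----
  0000  (0)
The nim-sum is already 0, so every move leaves a nonzero nim-sum — there are no winning moves.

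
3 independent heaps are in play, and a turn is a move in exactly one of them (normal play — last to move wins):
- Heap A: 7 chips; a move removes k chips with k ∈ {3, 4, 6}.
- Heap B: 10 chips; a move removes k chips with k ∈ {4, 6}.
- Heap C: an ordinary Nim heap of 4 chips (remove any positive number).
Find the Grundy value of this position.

6

Build the Grundy sequence for heap A with g(k) = mex{g(k−s) : s ∈ {3, 4, 6}, s ≤ k}:
g(0) = mex{} = 0
g(1) = mex{} = 0
g(2) = mex{} = 0
g(3) = mex{0} = 1
g(4) = mex{0} = 1
g(5) = mex{0} = 1
g(6) = mex{0,1} = 2
g(7) = mex{0,1} = 2
So g(7) = 2.
For heap B, compute g(0), g(1), … with moves {4, 6}:
k:     0  1  2  3  4  5  6  7  8  9 10
g(k):  0  0  0  0  1  1  1  1  2  2  0
So g(10) = 0.
Heap C is a plain Nim heap of size 4, so its Grundy value is 4.
The value of a disjunctive sum is the nim-sum of the parts.
Combined value = 2 ⊕ 0 ⊕ 4 = 6.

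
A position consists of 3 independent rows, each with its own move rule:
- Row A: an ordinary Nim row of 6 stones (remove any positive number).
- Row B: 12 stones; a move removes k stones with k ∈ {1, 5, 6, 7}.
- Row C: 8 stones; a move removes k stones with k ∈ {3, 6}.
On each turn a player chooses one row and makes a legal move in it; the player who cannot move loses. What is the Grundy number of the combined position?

4

Row A is a plain Nim row of size 6, so its Grundy value is 6.
Build the Grundy sequence for row B with g(k) = mex{g(k−s) : s ∈ {1, 5, 6, 7}, s ≤ k}:
g(0) = mex{} = 0
g(1) = mex{0} = 1
g(2) = mex{1} = 0
g(3) = mex{0} = 1
g(4) = mex{1} = 0
g(5) = mex{0} = 1
g(6) = mex{0,1} = 2
g(7) = mex{0,1,2} = 3
g(8) = mex{0,1,3} = 2
g(9) = mex{0,1,2} = 3
g(10) = mex{0,1,3} = 2
g(11) = mex{0,1,2} = 3
g(12) = mex{1,2,3} = 0
So g(12) = 0.
Grundy values for row C (subtraction set {3, 6}):
g(0) = mex{} = 0
g(1) = mex{} = 0
g(2) = mex{} = 0
g(3) = mex{0} = 1
g(4) = mex{0} = 1
g(5) = mex{0} = 1
g(6) = mex{0,1} = 2
g(7) = mex{0,1} = 2
g(8) = mex{0,1} = 2
So g(8) = 2.
The value of a disjunctive sum is the nim-sum of the parts.
Combined value = 6 ⊕ 0 ⊕ 2 = 4.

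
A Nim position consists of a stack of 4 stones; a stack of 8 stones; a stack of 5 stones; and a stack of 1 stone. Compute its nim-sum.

8

Compute the nim-sum pairwise:
4 XOR 8 = 12
12 XOR 5 = 9
9 XOR 1 = 8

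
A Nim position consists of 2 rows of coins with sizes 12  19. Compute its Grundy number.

31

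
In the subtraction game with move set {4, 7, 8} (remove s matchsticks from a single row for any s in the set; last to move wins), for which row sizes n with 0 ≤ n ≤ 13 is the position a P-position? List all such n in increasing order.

Build the Grundy sequence with g(k) = mex{g(k−s) : s ∈ {4, 7, 8}, s ≤ k}:
k:     0  1  2  3  4  5  6  7  8  9 10 11 12 13
g(k):  0  0  0  0  1  1  1  1  2  2  2  2  0  0
The P-positions (g = 0) in 0..13 are 0, 1, 2, 3, 12, 13.

0, 1, 2, 3, 12, 13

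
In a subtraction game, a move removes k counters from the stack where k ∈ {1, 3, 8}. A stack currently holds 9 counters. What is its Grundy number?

Grundy values for subtraction set {1, 3, 8}:
k:     0  1  2  3  4  5  6  7  8  9
g(k):  0  1  0  1  0  1  0  1  2  3
So g(9) = 3.

3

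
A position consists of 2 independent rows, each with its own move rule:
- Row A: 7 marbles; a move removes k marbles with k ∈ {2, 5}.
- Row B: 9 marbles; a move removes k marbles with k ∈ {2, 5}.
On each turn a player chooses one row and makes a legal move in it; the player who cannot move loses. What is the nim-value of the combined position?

1

Build the Grundy sequence for row A with g(k) = mex{g(k−s) : s ∈ {2, 5}, s ≤ k}:
g(0) = mex{} = 0
g(1) = mex{} = 0
g(2) = mex{0} = 1
g(3) = mex{0} = 1
g(4) = mex{1} = 0
g(5) = mex{0,1} = 2
g(6) = mex{0} = 1
g(7) = mex{1,2} = 0
So g(7) = 0.
Grundy values for row B (subtraction set {2, 5}):
k:     0  1  2  3  4  5  6  7  8  9
g(k):  0  0  1  1  0  2  1  0  0  1
So g(9) = 1.
The value of a disjunctive sum is the nim-sum of the parts.
Combined value = 0 ⊕ 1 = 1.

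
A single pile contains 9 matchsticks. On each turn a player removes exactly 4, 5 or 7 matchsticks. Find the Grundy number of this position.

2

Grundy values for subtraction set {4, 5, 7}:
g(0) = mex{} = 0
g(1) = mex{} = 0
g(2) = mex{} = 0
g(3) = mex{} = 0
g(4) = mex{0} = 1
g(5) = mex{0} = 1
g(6) = mex{0} = 1
g(7) = mex{0} = 1
g(8) = mex{0,1} = 2
g(9) = mex{0,1} = 2
So g(9) = 2.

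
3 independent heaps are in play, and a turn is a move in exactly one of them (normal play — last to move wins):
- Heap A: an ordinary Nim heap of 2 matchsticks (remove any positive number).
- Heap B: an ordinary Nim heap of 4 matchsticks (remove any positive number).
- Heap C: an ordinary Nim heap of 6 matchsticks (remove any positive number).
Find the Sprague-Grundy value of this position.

0

Heap A is a plain Nim heap of size 2, so its Grundy value is 2.
Heap B is a plain Nim heap of size 4, so its Grundy value is 4.
Heap C is a plain Nim heap of size 6, so its Grundy value is 6.
By the Sprague-Grundy theorem, the Grundy value of a sum of independent games is the XOR of the component values.
Combined value = 2 ⊕ 4 ⊕ 6 = 0.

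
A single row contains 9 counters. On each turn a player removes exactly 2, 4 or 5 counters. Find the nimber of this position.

1

Grundy values for subtraction set {2, 4, 5}:
k:     0  1  2  3  4  5  6  7  8  9
g(k):  0  0  1  1  2  2  3  0  0  1
So g(9) = 1.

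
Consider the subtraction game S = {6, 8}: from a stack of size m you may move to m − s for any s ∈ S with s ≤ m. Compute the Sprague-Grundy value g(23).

Compute g(0), g(1), … for moves {6, 8}:
k:     0  1  2  3  4  5  6  7  8  9 10 11 12 13 14 15 16 17 18 19 20 21 22 23
g(k):  0  0  0  0  0  0  1  1  1  1  1  1  2  2  0  0  0  0  0  0  1  1  1  1
So g(23) = 1.

1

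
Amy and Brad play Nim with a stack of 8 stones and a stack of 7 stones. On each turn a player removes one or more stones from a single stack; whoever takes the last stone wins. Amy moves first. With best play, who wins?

In binary:
  1000  (8)
  0111  (7)
  ----
  1111  (15)
The nim-sum is 15 ≠ 0, so this is an N-position: the player to move can win; Amy has a winning move.

Amy wins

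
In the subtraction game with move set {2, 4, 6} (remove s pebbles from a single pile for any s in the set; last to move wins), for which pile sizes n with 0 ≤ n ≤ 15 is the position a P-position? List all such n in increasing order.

0, 1, 8, 9

Build the Grundy sequence with g(k) = mex{g(k−s) : s ∈ {2, 4, 6}, s ≤ k}:
k:     0  1  2  3  4  5  6  7  8  9 10 11 12 13 14 15
g(k):  0  0  1  1  2  2  3  3  0  0  1  1  2  2  3  3
The P-positions (g = 0) in 0..15 are 0, 1, 8, 9.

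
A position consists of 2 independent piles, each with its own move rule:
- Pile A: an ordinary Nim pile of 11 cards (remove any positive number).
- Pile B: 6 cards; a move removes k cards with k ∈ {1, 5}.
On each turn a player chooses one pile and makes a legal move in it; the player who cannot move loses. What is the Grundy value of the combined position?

11

Pile A is a plain Nim pile of size 11, so its Grundy value is 11.
Build the Grundy sequence for pile B with g(k) = mex{g(k−s) : s ∈ {1, 5}, s ≤ k}:
k:     0  1  2  3  4  5  6
g(k):  0  1  0  1  0  1  0
So g(6) = 0.
The value of a disjunctive sum is the nim-sum of the parts.
Combined value = 11 ⊕ 0 = 11.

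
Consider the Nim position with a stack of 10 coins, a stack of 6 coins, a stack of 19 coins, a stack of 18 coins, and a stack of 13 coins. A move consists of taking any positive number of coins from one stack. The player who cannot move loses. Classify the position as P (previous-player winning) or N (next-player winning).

P-position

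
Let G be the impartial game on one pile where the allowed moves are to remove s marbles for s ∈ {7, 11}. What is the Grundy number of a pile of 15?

2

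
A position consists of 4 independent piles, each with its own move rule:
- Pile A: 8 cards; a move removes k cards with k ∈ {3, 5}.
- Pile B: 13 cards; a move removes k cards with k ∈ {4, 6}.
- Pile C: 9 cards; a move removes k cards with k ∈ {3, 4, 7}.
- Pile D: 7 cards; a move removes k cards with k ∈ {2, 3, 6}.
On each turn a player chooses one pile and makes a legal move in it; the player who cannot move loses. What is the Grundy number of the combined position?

2

For pile A, compute g(0), g(1), … with moves {3, 5}:
g(0) = mex{} = 0
g(1) = mex{} = 0
g(2) = mex{} = 0
g(3) = mex{0} = 1
g(4) = mex{0} = 1
g(5) = mex{0} = 1
g(6) = mex{0,1} = 2
g(7) = mex{0,1} = 2
g(8) = mex{1} = 0
So g(8) = 0.
Grundy values for pile B (subtraction set {4, 6}):
k:     0  1  2  3  4  5  6  7  8  9 10 11 12 13
g(k):  0  0  0  0  1  1  1  1  2  2  0  0  0  0
So g(13) = 0.
For pile C, compute g(0), g(1), … with moves {3, 4, 7}:
g(0) = mex{} = 0
g(1) = mex{} = 0
g(2) = mex{} = 0
g(3) = mex{0} = 1
g(4) = mex{0} = 1
g(5) = mex{0} = 1
g(6) = mex{0,1} = 2
g(7) = mex{0,1} = 2
g(8) = mex{0,1} = 2
g(9) = mex{0,1,2} = 3
So g(9) = 3.
Grundy values for pile D (subtraction set {2, 3, 6}):
k:     0  1  2  3  4  5  6  7
g(k):  0  0  1  1  2  0  3  1
So g(7) = 1.
The value of a disjunctive sum is the nim-sum of the parts.
Combined value = 0 XOR 0 XOR 3 XOR 1 = 2.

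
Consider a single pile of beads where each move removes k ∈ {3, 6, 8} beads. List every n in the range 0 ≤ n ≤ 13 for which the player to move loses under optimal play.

0, 1, 2, 11, 12, 13

Compute g(0), g(1), … for moves {3, 6, 8}:
k:     0  1  2  3  4  5  6  7  8  9 10 11 12 13
g(k):  0  0  0  1  1  1  2  2  2  3  3  0  0  0
The P-positions (g = 0) in 0..13 are 0, 1, 2, 11, 12, 13.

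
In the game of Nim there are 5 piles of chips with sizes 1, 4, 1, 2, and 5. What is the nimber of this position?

Compute the nim-sum pairwise:
1 XOR 4 = 5
5 XOR 1 = 4
4 XOR 2 = 6
6 XOR 5 = 3

3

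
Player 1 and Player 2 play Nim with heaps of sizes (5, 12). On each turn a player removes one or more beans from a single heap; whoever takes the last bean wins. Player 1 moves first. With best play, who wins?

Nim-sum: 5 ⊕ 12 = 9.
The nim-sum is 9 ≠ 0, so this is an N-position: the player to move can win; Player 1 has a winning move.

Player 1 wins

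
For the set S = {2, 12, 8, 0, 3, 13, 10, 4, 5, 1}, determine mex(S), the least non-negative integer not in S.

6

The values 0, 1, 2, 3, 4, 5 are all present; 6 is the first non-negative integer missing from the set.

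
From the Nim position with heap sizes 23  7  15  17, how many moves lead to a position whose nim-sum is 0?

Bitwise XOR of the heap sizes:
  10111  (23)
  00111  (7)
  01111  (15)
  10001  (17)
  -----
  01110  (14)
The overall nim-sum is X = 14. A heap of size p has a winning move iff p XOR X < p (reduce it to p XOR X).
  23: 23 XOR 14 = 25 ≥ 23 — no move.
  7: 7 XOR 14 = 9 ≥ 7 — no move.
  15: 15 XOR 14 = 1 < 15 — winning move (to 1).
  17: 17 XOR 14 = 31 ≥ 17 — no move.
That gives 1 winning move.

1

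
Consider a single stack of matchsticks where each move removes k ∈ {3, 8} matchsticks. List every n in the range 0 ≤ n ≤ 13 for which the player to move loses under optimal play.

0, 1, 2, 6, 7, 11, 12, 13

Build the Grundy sequence with g(k) = mex{g(k−s) : s ∈ {3, 8}, s ≤ k}:
k:     0  1  2  3  4  5  6  7  8  9 10 11 12 13
g(k):  0  0  0  1  1  1  0  0  2  1  1  0  0  0
The P-positions (g = 0) in 0..13 are 0, 1, 2, 6, 7, 11, 12, 13.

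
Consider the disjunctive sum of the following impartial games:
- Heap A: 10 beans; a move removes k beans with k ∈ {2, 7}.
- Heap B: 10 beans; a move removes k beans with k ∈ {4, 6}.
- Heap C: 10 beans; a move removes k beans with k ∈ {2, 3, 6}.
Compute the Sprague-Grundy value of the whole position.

0

Build the Grundy sequence for heap A with g(k) = mex{g(k−s) : s ∈ {2, 7}, s ≤ k}:
g(0) = mex{} = 0
g(1) = mex{} = 0
g(2) = mex{0} = 1
g(3) = mex{0} = 1
g(4) = mex{1} = 0
g(5) = mex{1} = 0
g(6) = mex{0} = 1
g(7) = mex{0} = 1
g(8) = mex{0,1} = 2
g(9) = mex{1} = 0
g(10) = mex{1,2} = 0
So g(10) = 0.
For heap B, compute g(0), g(1), … with moves {4, 6}:
g(0) = mex{} = 0
g(1) = mex{} = 0
g(2) = mex{} = 0
g(3) = mex{} = 0
g(4) = mex{0} = 1
g(5) = mex{0} = 1
g(6) = mex{0} = 1
g(7) = mex{0} = 1
g(8) = mex{0,1} = 2
g(9) = mex{0,1} = 2
g(10) = mex{1} = 0
So g(10) = 0.
Grundy values for heap C (subtraction set {2, 3, 6}):
g(0) = mex{} = 0
g(1) = mex{} = 0
g(2) = mex{0} = 1
g(3) = mex{0} = 1
g(4) = mex{0,1} = 2
g(5) = mex{1} = 0
g(6) = mex{0,1,2} = 3
g(7) = mex{0,2} = 1
g(8) = mex{0,1,3} = 2
g(9) = mex{1,3} = 0
g(10) = mex{1,2} = 0
So g(10) = 0.
By the Sprague-Grundy theorem, the Grundy value of a sum of independent games is the XOR of the component values.
Combined value = 0 ⊕ 0 ⊕ 0 = 0.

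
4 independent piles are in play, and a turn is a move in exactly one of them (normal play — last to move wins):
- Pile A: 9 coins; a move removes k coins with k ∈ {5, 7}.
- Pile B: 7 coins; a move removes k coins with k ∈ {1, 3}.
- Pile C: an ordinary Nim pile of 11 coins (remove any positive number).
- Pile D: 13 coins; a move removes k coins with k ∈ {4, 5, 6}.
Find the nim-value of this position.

For pile A, compute g(0), g(1), … with moves {5, 7}:
k:     0  1  2  3  4  5  6  7  8  9
g(k):  0  0  0  0  0  1  1  1  1  1
So g(9) = 1.
Grundy values for pile B (subtraction set {1, 3}):
g(0) = mex{} = 0
g(1) = mex{0} = 1
g(2) = mex{1} = 0
g(3) = mex{0} = 1
g(4) = mex{1} = 0
g(5) = mex{0} = 1
g(6) = mex{1} = 0
g(7) = mex{0} = 1
So g(7) = 1.
Pile C is a plain Nim pile of size 11, so its Grundy value is 11.
For pile D, compute g(0), g(1), … with moves {4, 5, 6}:
k:     0  1  2  3  4  5  6  7  8  9 10 11 12 13
g(k):  0  0  0  0  1  1  1  1  2  2  0  0  0  0
So g(13) = 0.
The value of a disjunctive sum is the nim-sum of the parts.
Combined value = 1 XOR 1 XOR 11 XOR 0 = 11.

11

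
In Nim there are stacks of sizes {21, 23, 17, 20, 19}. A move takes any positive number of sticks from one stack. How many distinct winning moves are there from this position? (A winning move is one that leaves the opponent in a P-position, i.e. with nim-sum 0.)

5

In binary:
  10101  (21)
  10111  (23)
  10001  (17)
  10100  (20)
  10011  (19)
  -----
  10100  (20)
The overall nim-sum is X = 20. A stack of size p has a winning move iff p XOR X < p (reduce it to p XOR X).
  21: 21 XOR 20 = 1 < 21 — winning move (to 1).
  23: 23 XOR 20 = 3 < 23 — winning move (to 3).
  17: 17 XOR 20 = 5 < 17 — winning move (to 5).
  20: 20 XOR 20 = 0 < 20 — winning move (to 0).
  19: 19 XOR 20 = 7 < 19 — winning move (to 7).
That gives 5 winning moves.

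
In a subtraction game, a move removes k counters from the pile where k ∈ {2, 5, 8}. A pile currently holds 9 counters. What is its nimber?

1

Grundy values for subtraction set {2, 5, 8}:
k:     0  1  2  3  4  5  6  7  8  9
g(k):  0  0  1  1  0  2  1  0  2  1
So g(9) = 1.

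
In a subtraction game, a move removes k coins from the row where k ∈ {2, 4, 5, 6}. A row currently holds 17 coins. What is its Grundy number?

Build the Grundy sequence with g(k) = mex{g(k−s) : s ∈ {2, 4, 5, 6}, s ≤ k}:
k:     0  1  2  3  4  5  6  7  8  9 10 11 12 13 14 15 16 17
g(k):  0  0  1  1  2  2  3  3  0  0  1  1  2  2  3  3  0  0
So g(17) = 0.

0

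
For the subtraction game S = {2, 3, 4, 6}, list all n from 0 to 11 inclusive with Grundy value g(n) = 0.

0, 1, 8, 9

Compute g(0), g(1), … for moves {2, 3, 4, 6}:
k:     0  1  2  3  4  5  6  7  8  9 10 11
g(k):  0  0  1  1  2  2  3  3  0  0  1  1
The P-positions (g = 0) in 0..11 are 0, 1, 8, 9.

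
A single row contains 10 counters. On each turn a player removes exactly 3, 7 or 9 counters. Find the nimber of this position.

3

Compute g(0), g(1), … for moves {3, 7, 9}:
k:     0  1  2  3  4  5  6  7  8  9 10
g(k):  0  0  0  1  1  1  0  2  2  1  3
So g(10) = 3.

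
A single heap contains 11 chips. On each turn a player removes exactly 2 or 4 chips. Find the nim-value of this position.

Grundy values for subtraction set {2, 4}:
g(0) = mex{} = 0
g(1) = mex{} = 0
g(2) = mex{0} = 1
g(3) = mex{0} = 1
g(4) = mex{0,1} = 2
g(5) = mex{0,1} = 2
g(6) = mex{1,2} = 0
g(7) = mex{1,2} = 0
g(8) = mex{0,2} = 1
g(9) = mex{0,2} = 1
g(10) = mex{0,1} = 2
g(11) = mex{0,1} = 2
So g(11) = 2.

2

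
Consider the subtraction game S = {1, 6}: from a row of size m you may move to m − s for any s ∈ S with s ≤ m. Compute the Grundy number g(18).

0

Compute g(0), g(1), … for moves {1, 6}:
k:     0  1  2  3  4  5  6  7  8  9 10 11 12 13 14 15 16 17 18
g(k):  0  1  0  1  0  1  2  0  1  0  1  0  1  2  0  1  0  1  0
So g(18) = 0.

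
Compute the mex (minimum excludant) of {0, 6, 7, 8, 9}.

1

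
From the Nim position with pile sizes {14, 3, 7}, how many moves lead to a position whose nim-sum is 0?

Nim-sum: 14 ⊕ 3 ⊕ 7 = 10.
The overall nim-sum is X = 10. A pile of size p has a winning move iff p XOR X < p (reduce it to p XOR X).
  14: 14 XOR 10 = 4 < 14 — winning move (to 4).
  3: 3 XOR 10 = 9 ≥ 3 — no move.
  7: 7 XOR 10 = 13 ≥ 7 — no move.
That gives 1 winning move.

1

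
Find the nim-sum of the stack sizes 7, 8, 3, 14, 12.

Write each in binary and XOR column by column:
  0111  (7)
  1000  (8)
  0011  (3)
  1110  (14)
  1100  (12)
  ----
  1110  (14)

14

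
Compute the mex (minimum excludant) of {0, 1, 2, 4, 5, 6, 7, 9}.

The values 0, 1, 2 are all present; 3 is the first non-negative integer missing from the set.

3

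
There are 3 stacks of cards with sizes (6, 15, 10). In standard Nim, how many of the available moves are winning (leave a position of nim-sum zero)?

Compute the nim-sum pairwise:
6 ⊕ 15 = 9
9 ⊕ 10 = 3
The overall nim-sum is X = 3. A stack of size p has a winning move iff p XOR X < p (reduce it to p XOR X).
  6: 6 XOR 3 = 5 < 6 — winning move (to 5).
  15: 15 XOR 3 = 12 < 15 — winning move (to 12).
  10: 10 XOR 3 = 9 < 10 — winning move (to 9).
That gives 3 winning moves.

3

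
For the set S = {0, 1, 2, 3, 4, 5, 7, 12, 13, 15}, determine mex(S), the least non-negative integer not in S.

The values 0, 1, 2, 3, 4, 5 are all present; 6 is the first non-negative integer missing from the set.

6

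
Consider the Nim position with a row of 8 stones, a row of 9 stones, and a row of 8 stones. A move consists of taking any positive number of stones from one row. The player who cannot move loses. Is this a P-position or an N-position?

N-position

In binary:
  1000  (8)
  1001  (9)
  1000  (8)
  ----
  1001  (9)
The nim-sum is 9 ≠ 0, so this is an N-position: the player to move can win.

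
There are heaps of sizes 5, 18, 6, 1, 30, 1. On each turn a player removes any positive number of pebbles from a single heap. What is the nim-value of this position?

15

Compute the nim-sum pairwise:
5 ^ 18 = 23
23 ^ 6 = 17
17 ^ 1 = 16
16 ^ 30 = 14
14 ^ 1 = 15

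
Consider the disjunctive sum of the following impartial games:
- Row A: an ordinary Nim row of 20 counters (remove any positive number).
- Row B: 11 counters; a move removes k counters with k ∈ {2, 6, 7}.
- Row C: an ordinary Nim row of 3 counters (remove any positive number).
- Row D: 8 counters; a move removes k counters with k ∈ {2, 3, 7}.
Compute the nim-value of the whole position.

23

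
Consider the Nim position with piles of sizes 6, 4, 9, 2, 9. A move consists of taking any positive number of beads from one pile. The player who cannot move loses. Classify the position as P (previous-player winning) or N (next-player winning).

P-position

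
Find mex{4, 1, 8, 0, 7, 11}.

2

The values 0, 1 are all present; 2 is the first non-negative integer missing from the set.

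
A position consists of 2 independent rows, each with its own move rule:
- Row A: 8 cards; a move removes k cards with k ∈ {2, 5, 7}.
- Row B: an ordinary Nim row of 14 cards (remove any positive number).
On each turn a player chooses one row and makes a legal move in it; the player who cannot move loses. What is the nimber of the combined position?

12

Grundy values for row A (subtraction set {2, 5, 7}):
k:     0  1  2  3  4  5  6  7  8
g(k):  0  0  1  1  0  2  1  3  2
So g(8) = 2.
Row B is a plain Nim row of size 14, so its Grundy value is 14.
The value of a disjunctive sum is the nim-sum of the parts.
Combined value = 2 XOR 14 = 12.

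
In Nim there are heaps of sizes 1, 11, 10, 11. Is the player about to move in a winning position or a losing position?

Winning position

Compute the nim-sum pairwise:
1 ^ 11 = 10
10 ^ 10 = 0
0 ^ 11 = 11
The nim-sum is 11 ≠ 0, so this is an N-position: the player to move can win.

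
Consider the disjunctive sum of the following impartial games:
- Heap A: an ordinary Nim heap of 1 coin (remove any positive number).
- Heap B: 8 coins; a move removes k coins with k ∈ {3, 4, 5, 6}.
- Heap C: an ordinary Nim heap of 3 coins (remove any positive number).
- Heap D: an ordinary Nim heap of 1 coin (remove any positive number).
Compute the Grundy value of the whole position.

Heap A is a plain Nim heap of size 1, so its Grundy value is 1.
For heap B, compute g(0), g(1), … with moves {3, 4, 5, 6}:
g(0) = mex{} = 0
g(1) = mex{} = 0
g(2) = mex{} = 0
g(3) = mex{0} = 1
g(4) = mex{0} = 1
g(5) = mex{0} = 1
g(6) = mex{0,1} = 2
g(7) = mex{0,1} = 2
g(8) = mex{0,1} = 2
So g(8) = 2.
Heap C is a plain Nim heap of size 3, so its Grundy value is 3.
Heap D is a plain Nim heap of size 1, so its Grundy value is 1.
By the Sprague-Grundy theorem, the Grundy value of a sum of independent games is the XOR of the component values.
Combined value = 1 ⊕ 2 ⊕ 3 ⊕ 1 = 1.

1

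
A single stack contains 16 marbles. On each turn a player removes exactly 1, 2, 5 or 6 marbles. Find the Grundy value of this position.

Build the Grundy sequence with g(k) = mex{g(k−s) : s ∈ {1, 2, 5, 6}, s ≤ k}:
k:     0  1  2  3  4  5  6  7  8  9 10 11 12 13 14 15 16
g(k):  0  1  2  0  1  2  3  0  1  2  0  1  2  3  0  1  2
So g(16) = 2.

2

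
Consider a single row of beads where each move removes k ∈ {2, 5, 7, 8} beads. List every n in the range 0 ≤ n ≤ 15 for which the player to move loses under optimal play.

0, 1, 4, 10, 13, 14

Build the Grundy sequence with g(k) = mex{g(k−s) : s ∈ {2, 5, 7, 8}, s ≤ k}:
k:     0  1  2  3  4  5  6  7  8  9 10 11 12 13 14 15
g(k):  0  0  1  1  0  2  1  3  2  2  0  3  1  0  0  1
The P-positions (g = 0) in 0..15 are 0, 1, 4, 10, 13, 14.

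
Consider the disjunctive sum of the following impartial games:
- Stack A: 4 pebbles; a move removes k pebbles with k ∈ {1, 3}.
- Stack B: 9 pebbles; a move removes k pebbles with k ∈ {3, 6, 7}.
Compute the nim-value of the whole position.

Grundy values for stack A (subtraction set {1, 3}):
k:     0  1  2  3  4
g(k):  0  1  0  1  0
So g(4) = 0.
Build the Grundy sequence for stack B with g(k) = mex{g(k−s) : s ∈ {3, 6, 7}, s ≤ k}:
k:     0  1  2  3  4  5  6  7  8  9
g(k):  0  0  0  1  1  1  2  2  2  3
So g(9) = 3.
By the Sprague-Grundy theorem, the Grundy value of a sum of independent games is the XOR of the component values.
Combined value = 0 ⊕ 3 = 3.

3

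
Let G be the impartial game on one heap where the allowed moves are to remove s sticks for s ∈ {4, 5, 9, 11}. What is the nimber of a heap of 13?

Compute g(0), g(1), … for moves {4, 5, 9, 11}:
k:     0  1  2  3  4  5  6  7  8  9 10 11 12 13
g(k):  0  0  0  0  1  1  1  1  2  2  2  2  3  3
So g(13) = 3.

3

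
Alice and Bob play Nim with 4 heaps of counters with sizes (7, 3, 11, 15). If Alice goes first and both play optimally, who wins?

Write each in binary and XOR column by column:
  0111  (7)
  0011  (3)
  1011  (11)
  1111  (15)
  ----
  0000  (0)
The nim-sum is 0, so this is a P-position: the player to move is in a losing position under optimal play; Alice is about to move from it and so loses — Bob wins.

Bob wins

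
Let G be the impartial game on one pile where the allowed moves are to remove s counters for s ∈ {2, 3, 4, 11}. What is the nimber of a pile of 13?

0

Build the Grundy sequence with g(k) = mex{g(k−s) : s ∈ {2, 3, 4, 11}, s ≤ k}:
k:     0  1  2  3  4  5  6  7  8  9 10 11 12 13
g(k):  0  0  1  1  2  2  0  0  1  1  2  2  3  0
So g(13) = 0.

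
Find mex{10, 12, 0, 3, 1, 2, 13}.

4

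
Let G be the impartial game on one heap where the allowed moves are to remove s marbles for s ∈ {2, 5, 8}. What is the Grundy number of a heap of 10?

Compute g(0), g(1), … for moves {2, 5, 8}:
g(0) = mex{} = 0
g(1) = mex{} = 0
g(2) = mex{0} = 1
g(3) = mex{0} = 1
g(4) = mex{1} = 0
g(5) = mex{0,1} = 2
g(6) = mex{0} = 1
g(7) = mex{1,2} = 0
g(8) = mex{0,1} = 2
g(9) = mex{0} = 1
g(10) = mex{1,2} = 0
So g(10) = 0.

0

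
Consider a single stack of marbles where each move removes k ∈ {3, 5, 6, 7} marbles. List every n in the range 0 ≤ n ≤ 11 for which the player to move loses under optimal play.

Build the Grundy sequence with g(k) = mex{g(k−s) : s ∈ {3, 5, 6, 7}, s ≤ k}:
k:     0  1  2  3  4  5  6  7  8  9 10 11
g(k):  0  0  0  1  1  1  2  2  2  3  0  0
The P-positions (g = 0) in 0..11 are 0, 1, 2, 10, 11.

0, 1, 2, 10, 11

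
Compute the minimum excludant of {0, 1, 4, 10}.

The values 0, 1 are all present; 2 is the first non-negative integer missing from the set.

2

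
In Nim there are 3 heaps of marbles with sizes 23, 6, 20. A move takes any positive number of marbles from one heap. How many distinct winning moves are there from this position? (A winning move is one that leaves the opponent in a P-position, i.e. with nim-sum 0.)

3

Compute the nim-sum pairwise:
23 ^ 6 = 17
17 ^ 20 = 5
The overall nim-sum is X = 5. A heap of size p has a winning move iff p XOR X < p (reduce it to p XOR X).
  23: 23 XOR 5 = 18 < 23 — winning move (to 18).
  6: 6 XOR 5 = 3 < 6 — winning move (to 3).
  20: 20 XOR 5 = 17 < 20 — winning move (to 17).
That gives 3 winning moves.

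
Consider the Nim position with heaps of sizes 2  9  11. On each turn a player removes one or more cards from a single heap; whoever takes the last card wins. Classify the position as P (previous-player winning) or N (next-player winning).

P-position

Compute the nim-sum pairwise:
2 ^ 9 = 11
11 ^ 11 = 0
The nim-sum is 0, so this is a P-position: the player to move is in a losing position under optimal play.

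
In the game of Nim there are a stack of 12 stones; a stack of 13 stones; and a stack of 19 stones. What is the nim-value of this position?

18

Compute the nim-sum pairwise:
12 ⊕ 13 = 1
1 ⊕ 19 = 18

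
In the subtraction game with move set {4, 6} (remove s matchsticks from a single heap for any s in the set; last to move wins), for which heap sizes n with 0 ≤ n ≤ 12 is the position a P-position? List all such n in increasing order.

Grundy values for subtraction set {4, 6}:
k:     0  1  2  3  4  5  6  7  8  9 10 11 12
g(k):  0  0  0  0  1  1  1  1  2  2  0  0  0
The P-positions (g = 0) in 0..12 are 0, 1, 2, 3, 10, 11, 12.

0, 1, 2, 3, 10, 11, 12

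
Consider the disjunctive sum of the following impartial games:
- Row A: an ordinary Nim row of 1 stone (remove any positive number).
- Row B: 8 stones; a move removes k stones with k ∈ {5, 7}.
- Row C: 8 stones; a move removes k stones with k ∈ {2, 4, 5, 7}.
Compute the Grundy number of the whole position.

4

Row A is a plain Nim row of size 1, so its Grundy value is 1.
Grundy values for row B (subtraction set {5, 7}):
k:     0  1  2  3  4  5  6  7  8
g(k):  0  0  0  0  0  1  1  1  1
So g(8) = 1.
Grundy values for row C (subtraction set {2, 4, 5, 7}):
g(0) = mex{} = 0
g(1) = mex{} = 0
g(2) = mex{0} = 1
g(3) = mex{0} = 1
g(4) = mex{0,1} = 2
g(5) = mex{0,1} = 2
g(6) = mex{0,1,2} = 3
g(7) = mex{0,1,2} = 3
g(8) = mex{0,1,2,3} = 4
So g(8) = 4.
By the Sprague-Grundy theorem, the Grundy value of a sum of independent games is the XOR of the component values.
Combined value = 1 ⊕ 1 ⊕ 4 = 4.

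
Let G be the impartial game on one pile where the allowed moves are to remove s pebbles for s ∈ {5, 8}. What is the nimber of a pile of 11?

Grundy values for subtraction set {5, 8}:
k:     0  1  2  3  4  5  6  7  8  9 10 11
g(k):  0  0  0  0  0  1  1  1  1  1  2  2
So g(11) = 2.

2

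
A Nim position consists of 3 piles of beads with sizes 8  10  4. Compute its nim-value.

6

Nim-sum: 8 ⊕ 10 ⊕ 4 = 6.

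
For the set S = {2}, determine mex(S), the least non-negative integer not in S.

0 is not in the set, so the mex is 0.

0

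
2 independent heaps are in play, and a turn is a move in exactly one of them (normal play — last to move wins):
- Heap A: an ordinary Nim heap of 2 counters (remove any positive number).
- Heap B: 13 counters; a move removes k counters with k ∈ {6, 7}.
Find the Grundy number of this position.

2

Heap A is a plain Nim heap of size 2, so its Grundy value is 2.
Build the Grundy sequence for heap B with g(k) = mex{g(k−s) : s ∈ {6, 7}, s ≤ k}:
g(0) = mex{} = 0
g(1) = mex{} = 0
g(2) = mex{} = 0
g(3) = mex{} = 0
g(4) = mex{} = 0
g(5) = mex{} = 0
g(6) = mex{0} = 1
g(7) = mex{0} = 1
g(8) = mex{0} = 1
g(9) = mex{0} = 1
g(10) = mex{0} = 1
g(11) = mex{0} = 1
g(12) = mex{0,1} = 2
g(13) = mex{1} = 0
So g(13) = 0.
The value of a disjunctive sum is the nim-sum of the parts.
Combined value = 2 ⊕ 0 = 2.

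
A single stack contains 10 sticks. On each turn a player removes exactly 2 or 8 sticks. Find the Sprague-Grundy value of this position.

0

Grundy values for subtraction set {2, 8}:
k:     0  1  2  3  4  5  6  7  8  9 10
g(k):  0  0  1  1  0  0  1  1  2  2  0
So g(10) = 0.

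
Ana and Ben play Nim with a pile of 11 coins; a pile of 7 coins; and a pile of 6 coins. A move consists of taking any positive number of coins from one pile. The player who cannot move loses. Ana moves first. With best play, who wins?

Bitwise XOR of the heap sizes:
  1011  (11)
  0111  (7)
  0110  (6)
  ----
  1010  (10)
The nim-sum is 10 ≠ 0, so this is an N-position: the player to move can win; Ana has a winning move.

Ana wins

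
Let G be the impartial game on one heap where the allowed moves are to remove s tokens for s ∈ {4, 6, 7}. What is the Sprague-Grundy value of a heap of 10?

Grundy values for subtraction set {4, 6, 7}:
k:     0  1  2  3  4  5  6  7  8  9 10
g(k):  0  0  0  0  1  1  1  1  2  2  2
So g(10) = 2.

2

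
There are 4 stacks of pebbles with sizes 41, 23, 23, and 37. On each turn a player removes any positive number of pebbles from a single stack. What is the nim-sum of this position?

Nim-sum: 41 ^ 23 ^ 23 ^ 37 = 12.

12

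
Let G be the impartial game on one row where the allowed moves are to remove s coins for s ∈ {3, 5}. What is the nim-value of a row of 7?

2

Build the Grundy sequence with g(k) = mex{g(k−s) : s ∈ {3, 5}, s ≤ k}:
g(0) = mex{} = 0
g(1) = mex{} = 0
g(2) = mex{} = 0
g(3) = mex{0} = 1
g(4) = mex{0} = 1
g(5) = mex{0} = 1
g(6) = mex{0,1} = 2
g(7) = mex{0,1} = 2
So g(7) = 2.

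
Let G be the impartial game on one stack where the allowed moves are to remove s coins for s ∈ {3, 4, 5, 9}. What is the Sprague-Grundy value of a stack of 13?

2

Build the Grundy sequence with g(k) = mex{g(k−s) : s ∈ {3, 4, 5, 9}, s ≤ k}:
k:     0  1  2  3  4  5  6  7  8  9 10 11 12 13
g(k):  0  0  0  1  1  1  2  2  0  3  3  1  4  2
So g(13) = 2.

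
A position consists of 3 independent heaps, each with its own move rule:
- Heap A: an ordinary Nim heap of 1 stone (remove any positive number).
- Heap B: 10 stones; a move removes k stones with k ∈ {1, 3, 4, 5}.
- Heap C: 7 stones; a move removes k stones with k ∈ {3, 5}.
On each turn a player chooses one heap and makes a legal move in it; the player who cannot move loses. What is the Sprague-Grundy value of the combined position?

3

Heap A is a plain Nim heap of size 1, so its Grundy value is 1.
Build the Grundy sequence for heap B with g(k) = mex{g(k−s) : s ∈ {1, 3, 4, 5}, s ≤ k}:
k:     0  1  2  3  4  5  6  7  8  9 10
g(k):  0  1  0  1  2  3  2  3  0  1  0
So g(10) = 0.
For heap C, compute g(0), g(1), … with moves {3, 5}:
k:     0  1  2  3  4  5  6  7
g(k):  0  0  0  1  1  1  2  2
So g(7) = 2.
The value of a disjunctive sum is the nim-sum of the parts.
Combined value = 1 XOR 0 XOR 2 = 3.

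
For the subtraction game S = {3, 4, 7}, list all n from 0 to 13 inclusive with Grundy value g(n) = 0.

0, 1, 2, 10, 11, 12

Build the Grundy sequence with g(k) = mex{g(k−s) : s ∈ {3, 4, 7}, s ≤ k}:
k:     0  1  2  3  4  5  6  7  8  9 10 11 12 13
g(k):  0  0  0  1  1  1  2  2  2  3  0  0  0  1
The P-positions (g = 0) in 0..13 are 0, 1, 2, 10, 11, 12.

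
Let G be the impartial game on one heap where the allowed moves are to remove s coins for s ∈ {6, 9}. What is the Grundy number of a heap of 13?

2

Compute g(0), g(1), … for moves {6, 9}:
g(0) = mex{} = 0
g(1) = mex{} = 0
g(2) = mex{} = 0
g(3) = mex{} = 0
g(4) = mex{} = 0
g(5) = mex{} = 0
g(6) = mex{0} = 1
g(7) = mex{0} = 1
g(8) = mex{0} = 1
g(9) = mex{0} = 1
g(10) = mex{0} = 1
g(11) = mex{0} = 1
g(12) = mex{0,1} = 2
g(13) = mex{0,1} = 2
So g(13) = 2.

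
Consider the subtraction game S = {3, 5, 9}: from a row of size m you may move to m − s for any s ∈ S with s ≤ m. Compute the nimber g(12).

Build the Grundy sequence with g(k) = mex{g(k−s) : s ∈ {3, 5, 9}, s ≤ k}:
k:     0  1  2  3  4  5  6  7  8  9 10 11 12
g(k):  0  0  0  1  1  1  2  2  0  3  3  1  0
So g(12) = 0.

0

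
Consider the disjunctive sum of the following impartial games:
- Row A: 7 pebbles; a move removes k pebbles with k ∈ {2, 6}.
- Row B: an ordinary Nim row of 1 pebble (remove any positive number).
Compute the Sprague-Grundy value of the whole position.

Grundy values for row A (subtraction set {2, 6}):
k:     0  1  2  3  4  5  6  7
g(k):  0  0  1  1  0  0  1  1
So g(7) = 1.
Row B is a plain Nim row of size 1, so its Grundy value is 1.
By the Sprague-Grundy theorem, the Grundy value of a sum of independent games is the XOR of the component values.
Combined value = 1 XOR 1 = 0.

0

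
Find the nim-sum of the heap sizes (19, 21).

Nim-sum: 19 ^ 21 = 6.

6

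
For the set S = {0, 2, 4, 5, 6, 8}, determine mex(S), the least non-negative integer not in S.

1

0 is in the set but 1 is not, so the mex is 1.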